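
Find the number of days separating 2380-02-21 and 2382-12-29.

1042

February 2380: 29 − 21 = 8 days remain (2380 is a leap year, so February has 29 days).
Then 33 full months totalling 1005 days.
December 1–29, 2382: 29 days.
Total: 8 + 1005 + 29 = 1042 days.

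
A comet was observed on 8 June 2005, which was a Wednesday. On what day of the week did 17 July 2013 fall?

Wednesday

From June 8, 2005 to June 8, 2013: 8 years, of which 2 contain a Feb 29 — 6×365 + 2×366 = 2922 days.
June 2013: 30 − 8 = 22 days remain.
July 1–17, 2013: 17 days.
Residual: 39 days.
Total: 2961 days.
2961 is a multiple of 7, so 17 July 2013 falls on the same weekday: Wednesday.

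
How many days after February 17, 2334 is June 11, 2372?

13994

From February 17, 2334 to February 17, 2372: 38 years, of which 9 contain a Feb 29 — 29×365 + 9×366 = 13879 days.
February 2372: 29 − 17 = 12 days remain (2372 is a leap year, so February has 29 days).
Then March (31), April (30), May (31): 31 + 30 + 31 = 92 days.
June 1–11, 2372: 11 days.
Residual: 115 days.
Total: 13994 days.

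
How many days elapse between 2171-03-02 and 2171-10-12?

224

March 2171: 31 − 2 = 29 days remain.
Then April (30), May (31), June (30), July (31), August (31), September (30): 30 + 31 + 30 + 31 + 31 + 30 = 183 days.
October 1–12, 2171: 12 days.
Total: 29 + 183 + 12 = 224 days.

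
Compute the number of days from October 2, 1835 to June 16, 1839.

1353

Day-of-year of October 2, 1835: 275.
Day-of-year of June 16, 1839: 167.
1835 has 365 days, so 365 − 275 = 90 days remain in 1835.
Full years: 1836: 366; 1837: 365; 1838: 365. Sum = 1096.
Total: 90 + 1096 + 167 = 1353 days.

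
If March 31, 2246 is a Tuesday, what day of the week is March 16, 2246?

Monday

Count forward from the earlier date (March 16, 2246) to the later (March 31, 2246):
Within March 2246: 31 − 16 = 15 days.
15 mod 7 = 1, so 1 day before Tuesday is Monday.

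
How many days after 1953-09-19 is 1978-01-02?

From September 19, 1953 to September 19, 1977: 24 years, of which 6 contain a Feb 29 — 18×365 + 6×366 = 8766 days.
September 1977: 30 − 19 = 11 days remain.
Then October (31), November (30), December (31): 31 + 30 + 31 = 92 days.
January 1–2, 1978: 2 days.
Residual: 105 days.
Total: 8871 days.

8871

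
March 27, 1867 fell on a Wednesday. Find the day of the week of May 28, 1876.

Sunday

From March 27, 1867 to March 27, 1876: 9 years, of which 3 contain a Feb 29 — 6×365 + 3×366 = 3288 days.
March 1876: 31 − 27 = 4 days remain.
Then April (30): 30 days.
May 1–28, 1876: 28 days.
Residual: 62 days.
Total: 3350 days.
3350 mod 7 = 4, so 4 days after Wednesday is Sunday.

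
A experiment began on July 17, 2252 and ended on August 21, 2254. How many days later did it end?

765

Day-of-year of July 17, 2252: 199.
Day-of-year of August 21, 2254: 233.
2252 has 366 days, so 366 − 199 = 167 days remain in 2252.
Full years: 2253: 365. Sum = 365.
Total: 167 + 365 + 233 = 765 days.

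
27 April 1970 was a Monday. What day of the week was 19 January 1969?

Sunday

Count forward from the earlier date (January 19, 1969) to the later (April 27, 1970):
Day-of-year of January 19, 1969: 19.
Day-of-year of April 27, 1970: 117.
1969 has 365 days, so 365 − 19 = 346 days remain in 1969.
Total: 346 + 117 = 463 days.
463 mod 7 = 1, so 1 day before Monday is Sunday.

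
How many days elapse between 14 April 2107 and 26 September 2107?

April 2107: 30 − 14 = 16 days remain.
Then May (31), June (30), July (31), August (31): 31 + 30 + 31 + 31 = 123 days.
September 1–26, 2107: 26 days.
Total: 16 + 123 + 26 = 165 days.

165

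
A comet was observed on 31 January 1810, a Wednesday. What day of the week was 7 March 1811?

January 31, 1810 → January 31, 1811: 365 days.
January 1811: 31 − 31 = 0 days remain.
Then February 1811 (28): 28 days.
March 1–7, 1811: 7 days.
Residual: 35 days.
Total: 400 days.
400 mod 7 = 1, so 1 day after Wednesday is Thursday.

Thursday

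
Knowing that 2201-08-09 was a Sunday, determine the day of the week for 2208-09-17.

Saturday

From August 9, 2201 to August 9, 2208: 7 years, of which 2 contain a Feb 29 — 5×365 + 2×366 = 2557 days.
August 2208: 31 − 9 = 22 days remain.
September 1–17, 2208: 17 days.
Residual: 39 days.
Total: 2596 days.
2596 mod 7 = 6, so 6 days after Sunday is Saturday.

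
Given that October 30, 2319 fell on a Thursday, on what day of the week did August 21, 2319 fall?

Thursday

Count forward from the earlier date (August 21, 2319) to the later (October 30, 2319):
August 2319: 31 − 21 = 10 days remain.
Then September (30): 30 days.
October 1–30, 2319: 30 days.
Total: 10 + 30 + 30 = 70 days.
70 is a multiple of 7, so August 21, 2319 falls on the same weekday: Thursday.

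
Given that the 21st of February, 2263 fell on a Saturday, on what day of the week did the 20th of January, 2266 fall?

February 21, 2263 → February 21, 2264: 365 days.
February 21, 2264 → February 21, 2265: 366 days (2264 is a leap year).
February 2265: 28 − 21 = 7 days remain (2265 is not a leap year, so February has 28 days).
Then 10 full months totalling 306 days.
January 1–20, 2266: 20 days.
Residual: 333 days.
Total: 1064 days.
1064 is a multiple of 7, so the 20th of January, 2266 falls on the same weekday: Saturday.

Saturday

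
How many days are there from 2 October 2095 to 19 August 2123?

10182

From October 2, 2095 to October 2, 2122: 27 years, of which 6 contain a Feb 29 — 21×365 + 6×366 = 9861 days.
(2100 is not a leap year (divisible by 100 but not 400).)
October 2122: 31 − 2 = 29 days remain.
Then 9 full months totalling 273 days.
August 1–19, 2123: 19 days.
Residual: 321 days.
Total: 10182 days.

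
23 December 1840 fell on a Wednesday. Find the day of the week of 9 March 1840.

Count forward from the earlier date (March 9, 1840) to the later (December 23, 1840):
March 1840: 31 − 9 = 22 days remain.
Then April (30), May (31), June (30), July (31), August (31), September (30), October (31), November (30): 30 + 31 + 30 + 31 + 31 + 30 + 31 + 30 = 244 days.
December 1–23, 1840: 23 days.
Total: 22 + 244 + 23 = 289 days.
289 mod 7 = 2, so 2 days before Wednesday is Monday.

Monday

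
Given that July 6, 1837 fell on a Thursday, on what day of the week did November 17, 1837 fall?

Friday

July 1837: 31 − 6 = 25 days remain.
Then August (31), September (30), October (31): 31 + 30 + 31 = 92 days.
November 1–17, 1837: 17 days.
Total: 25 + 92 + 17 = 134 days.
134 mod 7 = 1, so 1 day after Thursday is Friday.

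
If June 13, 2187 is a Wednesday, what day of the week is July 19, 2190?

Day-of-year of June 13, 2187: 164.
Day-of-year of July 19, 2190: 200.
2187 has 365 days, so 365 − 164 = 201 days remain in 2187.
Full years: 2188: 366; 2189: 365. Sum = 731.
Total: 201 + 731 + 200 = 1132 days.
1132 mod 7 = 5, so 5 days after Wednesday is Monday.

Monday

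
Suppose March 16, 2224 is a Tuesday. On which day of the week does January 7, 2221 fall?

Sunday

Count forward from the earlier date (January 7, 2221) to the later (March 16, 2224):
January 7, 2221 → January 7, 2222: 365 days.
January 7, 2222 → January 7, 2223: 365 days.
January 7, 2223 → January 7, 2224: 365 days.
January 2224: 31 − 7 = 24 days remain.
Then February 2224 (29): 29 days.
March 1–16, 2224: 16 days.
Residual: 69 days.
Total: 1164 days.
1164 mod 7 = 2, so 2 days before Tuesday is Sunday.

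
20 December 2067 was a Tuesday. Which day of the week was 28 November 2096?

Day-of-year of December 20, 2067: 354.
Day-of-year of November 28, 2096: 333.
2067 has 365 days, so 365 − 354 = 11 days remain in 2067.
Full years 2068–2095: 21 common + 7 leap = 21×365 + 7×366 = 10227 days.
Total: 11 + 10227 + 333 = 10571 days.
10571 mod 7 = 1, so 1 day after Tuesday is Wednesday.

Wednesday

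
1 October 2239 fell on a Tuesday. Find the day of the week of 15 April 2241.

October 1, 2239 → October 1, 2240: 366 days (2240 is a leap year).
October 2240: 31 − 1 = 30 days remain.
Then November (30), December (31), January (31), February 2241 (28), March (31): 30 + 31 + 31 + 28 + 31 = 151 days.
April 1–15, 2241: 15 days.
Residual: 196 days.
Total: 562 days.
562 mod 7 = 2, so 2 days after Tuesday is Thursday.

Thursday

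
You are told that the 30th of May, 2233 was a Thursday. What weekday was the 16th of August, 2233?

Friday

May 2233: 31 − 30 = 1 day remains.
Then June (30), July (31): 30 + 31 = 61 days.
August 1–16, 2233: 16 days.
Total: 1 + 61 + 16 = 78 days.
78 mod 7 = 1, so 1 day after Thursday is Friday.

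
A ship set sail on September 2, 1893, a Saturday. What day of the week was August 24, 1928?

From September 2, 1893 to September 2, 1927: 34 years, of which 7 contain a Feb 29 — 27×365 + 7×366 = 12417 days.
(1900 is not a leap year (divisible by 100 but not 400).)
September 1927: 30 − 2 = 28 days remain.
Then 10 full months totalling 305 days.
August 1–24, 1928: 24 days.
Residual: 357 days.
Total: 12774 days.
12774 mod 7 = 6, so 6 days after Saturday is Friday.

Friday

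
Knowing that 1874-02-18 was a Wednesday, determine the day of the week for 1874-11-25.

Wednesday

February 1874: 28 − 18 = 10 days remain (1874 is not a leap year, so February has 28 days).
Then March (31), April (30), May (31), June (30), July (31), August (31), September (30), October (31): 31 + 30 + 31 + 30 + 31 + 31 + 30 + 31 = 245 days.
November 1–25, 1874: 25 days.
Total: 10 + 245 + 25 = 280 days.
280 is a multiple of 7, so 1874-11-25 falls on the same weekday: Wednesday.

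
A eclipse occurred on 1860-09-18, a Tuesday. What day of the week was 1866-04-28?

Day-of-year of September 18, 1860: 262.
Day-of-year of April 28, 1866: 118.
1860 has 366 days, so 366 − 262 = 104 days remain in 1860.
Full years: 1861: 365; 1862: 365; 1863: 365; 1864: 366; 1865: 365. Sum = 1826.
Total: 104 + 1826 + 118 = 2048 days.
2048 mod 7 = 4, so 4 days after Tuesday is Saturday.

Saturday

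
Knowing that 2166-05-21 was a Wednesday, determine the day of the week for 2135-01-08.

Saturday

Count forward from the earlier date (January 8, 2135) to the later (May 21, 2166):
Day-of-year of January 8, 2135: 8.
Day-of-year of May 21, 2166: 141.
2135 has 365 days, so 365 − 8 = 357 days remain in 2135.
Full years 2136–2165: 22 common + 8 leap = 22×365 + 8×366 = 10958 days.
Total: 357 + 10958 + 141 = 11456 days.
11456 mod 7 = 4, so 4 days before Wednesday is Saturday.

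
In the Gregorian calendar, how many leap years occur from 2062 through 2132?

Years divisible by 4: 2064, 2068, …, 2132 — 18 in all.
Of these, 2100 is divisible by 100 but not 400, so not leap.
Leap years: 18 − 1 = 17.

17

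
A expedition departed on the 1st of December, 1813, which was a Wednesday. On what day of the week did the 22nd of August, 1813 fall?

Count forward from the earlier date (August 22, 1813) to the later (December 1, 1813):
August 1813: 31 − 22 = 9 days remain.
Then September (30), October (31), November (30): 30 + 31 + 30 = 91 days.
December 1, 1813: 1 day.
Total: 9 + 91 + 1 = 101 days.
101 mod 7 = 3, so 3 days before Wednesday is Sunday.

Sunday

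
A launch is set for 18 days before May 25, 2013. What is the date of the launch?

May 7, 2013

Count 18 days before May 25, 2013:
Within May 2013: 25 − 7 = 18 days.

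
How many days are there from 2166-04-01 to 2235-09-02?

Day-of-year of April 1, 2166: 91.
Day-of-year of September 2, 2235: 245.
2166 has 365 days, so 365 − 91 = 274 days remain in 2166.
Full years 2167–2234: 52 common + 16 leap = 52×365 + 16×366 = 24836 days.
Total: 274 + 24836 + 245 = 25355 days.

25355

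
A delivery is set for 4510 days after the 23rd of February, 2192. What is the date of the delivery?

the 30th of June, 2204

Count 4510 days after February 23, 2192:
From February 23, 2192 to February 23, 2204: 12 years, of which 2 contain a Feb 29 — 10×365 + 2×366 = 4382 days.
(2200 is not a leap year (divisible by 100 but not 400).)
February 2204: 29 − 23 = 6 days remain (2204 is a leap year, so February has 29 days).
Then March (31), April (30), May (31): 31 + 30 + 31 = 92 days.
June 1–30, 2204: 30 days.
Residual: 128 days.
Total: 4510 days.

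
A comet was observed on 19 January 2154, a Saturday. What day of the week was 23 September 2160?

January 19, 2154 → January 19, 2155: 365 days.
January 19, 2155 → January 19, 2156: 365 days.
January 19, 2156 → January 19, 2157: 366 days (2156 is a leap year).
January 19, 2157 → January 19, 2158: 365 days.
January 19, 2158 → January 19, 2159: 365 days.
January 19, 2159 → January 19, 2160: 365 days.
January 2160: 31 − 19 = 12 days remain.
Then February 2160 (29), March (31), April (30), May (31), June (30), July (31), August (31): 29 + 31 + 30 + 31 + 30 + 31 + 31 = 213 days.
September 1–23, 2160: 23 days.
Residual: 248 days.
Total: 2439 days.
2439 mod 7 = 3, so 3 days after Saturday is Tuesday.

Tuesday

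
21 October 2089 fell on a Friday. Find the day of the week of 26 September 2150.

Day-of-year of October 21, 2089: 294.
Day-of-year of September 26, 2150: 269.
2089 has 365 days, so 365 − 294 = 71 days remain in 2089.
Full years 2090–2149: 46 common + 14 leap = 46×365 + 14×366 = 21914 days.
Total: 71 + 21914 + 269 = 22254 days.
22254 mod 7 = 1, so 1 day after Friday is Saturday.

Saturday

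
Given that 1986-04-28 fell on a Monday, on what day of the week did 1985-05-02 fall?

Count forward from the earlier date (May 2, 1985) to the later (April 28, 1986):
May 1985: 31 − 2 = 29 days remain.
Then 10 full months totalling 304 days.
April 1–28, 1986: 28 days.
Residual: 361 days.
Total: 361 days.
361 mod 7 = 4, so 4 days before Monday is Thursday.

Thursday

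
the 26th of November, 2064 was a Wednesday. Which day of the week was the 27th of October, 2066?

Wednesday

November 2064: 30 − 26 = 4 days remain.
Then 22 full months totalling 669 days.
October 1–27, 2066: 27 days.
Total: 4 + 669 + 27 = 700 days.
700 is a multiple of 7, so the 27th of October, 2066 falls on the same weekday: Wednesday.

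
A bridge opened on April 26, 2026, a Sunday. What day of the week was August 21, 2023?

Count forward from the earlier date (August 21, 2023) to the later (April 26, 2026):
Day-of-year of August 21, 2023: 233.
Day-of-year of April 26, 2026: 116.
2023 has 365 days, so 365 − 233 = 132 days remain in 2023.
Full years: 2024: 366; 2025: 365. Sum = 731.
Total: 132 + 731 + 116 = 979 days.
979 mod 7 = 6, so 6 days before Sunday is Monday.

Monday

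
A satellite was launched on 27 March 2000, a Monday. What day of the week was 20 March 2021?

From March 27, 2000 to March 27, 2020: 20 years, of which 5 contain a Feb 29 — 15×365 + 5×366 = 7305 days.
March 2020: 31 − 27 = 4 days remain.
Then 11 full months totalling 334 days.
March 1–20, 2021: 20 days.
Residual: 358 days.
Total: 7663 days.
7663 mod 7 = 5, so 5 days after Monday is Saturday.

Saturday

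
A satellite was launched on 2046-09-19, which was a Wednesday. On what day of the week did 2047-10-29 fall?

September 19, 2046 → September 19, 2047: 365 days.
September 2047: 30 − 19 = 11 days remain.
October 1–29, 2047: 29 days.
Residual: 40 days.
Total: 405 days.
405 mod 7 = 6, so 6 days after Wednesday is Tuesday.

Tuesday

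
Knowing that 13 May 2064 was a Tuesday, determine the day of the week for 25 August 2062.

Count forward from the earlier date (August 25, 2062) to the later (May 13, 2064):
August 2062: 31 − 25 = 6 days remain.
Then 20 full months totalling 608 days.
May 1–13, 2064: 13 days.
Total: 6 + 608 + 13 = 627 days.
627 mod 7 = 4, so 4 days before Tuesday is Friday.

Friday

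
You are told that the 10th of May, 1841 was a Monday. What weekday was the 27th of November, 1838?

Tuesday

Count forward from the earlier date (November 27, 1838) to the later (May 10, 1841):
Day-of-year of November 27, 1838: 331.
Day-of-year of May 10, 1841: 130.
1838 has 365 days, so 365 − 331 = 34 days remain in 1838.
Full years: 1839: 365; 1840: 366. Sum = 731.
Total: 34 + 731 + 130 = 895 days.
895 mod 7 = 6, so 6 days before Monday is Tuesday.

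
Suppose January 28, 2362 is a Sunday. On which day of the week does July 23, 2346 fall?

Count forward from the earlier date (July 23, 2346) to the later (January 28, 2362):
From July 23, 2346 to July 23, 2361: 15 years, of which 4 contain a Feb 29 — 11×365 + 4×366 = 5479 days.
July 2361: 31 − 23 = 8 days remain.
Then August (31), September (30), October (31), November (30), December (31): 31 + 30 + 31 + 30 + 31 = 153 days.
January 1–28, 2362: 28 days.
Residual: 189 days.
Total: 5668 days.
5668 mod 7 = 5, so 5 days before Sunday is Tuesday.

Tuesday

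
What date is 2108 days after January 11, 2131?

October 19, 2136

Count 2108 days after January 11, 2131:
January 11, 2131 → January 11, 2132: 365 days.
January 11, 2132 → January 11, 2133: 366 days (2132 is a leap year).
January 11, 2133 → January 11, 2134: 365 days.
January 11, 2134 → January 11, 2135: 365 days.
January 11, 2135 → January 11, 2136: 365 days.
January 2136: 31 − 11 = 20 days remain.
Then February 2136 (29), March (31), April (30), May (31), June (30), July (31), August (31), September (30): 29 + 31 + 30 + 31 + 30 + 31 + 31 + 30 = 243 days.
October 1–19, 2136: 19 days.
Residual: 282 days.
Total: 2108 days.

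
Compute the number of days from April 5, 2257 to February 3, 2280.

Day-of-year of April 5, 2257: 95.
Day-of-year of February 3, 2280: 34.
2257 has 365 days, so 365 − 95 = 270 days remain in 2257.
Full years 2258–2279: 17 common + 5 leap = 17×365 + 5×366 = 8035 days.
Total: 270 + 8035 + 34 = 8339 days.

8339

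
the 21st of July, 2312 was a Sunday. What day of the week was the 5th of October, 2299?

Count forward from the earlier date (October 5, 2299) to the later (July 21, 2312):
From October 5, 2299 to October 5, 2311: 12 years, of which 2 contain a Feb 29 — 10×365 + 2×366 = 4382 days.
(2300 is not a leap year (divisible by 100 but not 400).)
October 2311: 31 − 5 = 26 days remain.
Then November (30), December (31), January (31), February 2312 (29), March (31), April (30), May (31), June (30): 30 + 31 + 31 + 29 + 31 + 30 + 31 + 30 = 243 days.
July 1–21, 2312: 21 days.
Residual: 290 days.
Total: 4672 days.
4672 mod 7 = 3, so 3 days before Sunday is Thursday.

Thursday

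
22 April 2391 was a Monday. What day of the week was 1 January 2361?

Count forward from the earlier date (January 1, 2361) to the later (April 22, 2391):
Day-of-year of January 1, 2361: 1.
Day-of-year of April 22, 2391: 112.
2361 has 365 days, so 365 − 1 = 364 days remain in 2361.
Full years 2362–2390: 22 common + 7 leap = 22×365 + 7×366 = 10592 days.
Total: 364 + 10592 + 112 = 11068 days.
11068 mod 7 = 1, so 1 day before Monday is Sunday.

Sunday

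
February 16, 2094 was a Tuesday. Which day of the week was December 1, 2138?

Monday

From February 16, 2094 to February 16, 2138: 44 years, of which 10 contain a Feb 29 — 34×365 + 10×366 = 16070 days.
(2100 is not a leap year (divisible by 100 but not 400).)
February 2138: 28 − 16 = 12 days remain (2138 is not a leap year, so February has 28 days).
Then 9 full months totalling 275 days.
December 1, 2138: 1 day.
Residual: 288 days.
Total: 16358 days.
16358 mod 7 = 6, so 6 days after Tuesday is Monday.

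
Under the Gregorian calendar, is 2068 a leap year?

Yes

2068 is a leap year.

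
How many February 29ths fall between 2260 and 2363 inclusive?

Years divisible by 4: 2260, 2264, …, 2360 — 26 in all.
Of these, 2300 is divisible by 100 but not 400, so not leap.
Leap years: 26 − 1 = 25.

25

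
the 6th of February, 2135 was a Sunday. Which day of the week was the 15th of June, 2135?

February 2135: 28 − 6 = 22 days remain (2135 is not a leap year, so February has 28 days).
Then March (31), April (30), May (31): 31 + 30 + 31 = 92 days.
June 1–15, 2135: 15 days.
Total: 22 + 92 + 15 = 129 days.
129 mod 7 = 3, so 3 days after Sunday is Wednesday.

Wednesday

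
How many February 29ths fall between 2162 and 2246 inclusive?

Years divisible by 4: 2164, 2168, …, 2244 — 21 in all.
Of these, 2200 is divisible by 100 but not 400, so not leap.
Leap years: 21 − 1 = 20.

20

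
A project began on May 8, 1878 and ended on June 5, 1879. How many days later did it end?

May 1878: 31 − 8 = 23 days remain.
Then 12 full months totalling 365 days.
June 1–5, 1879: 5 days.
Total: 23 + 365 + 5 = 393 days.

393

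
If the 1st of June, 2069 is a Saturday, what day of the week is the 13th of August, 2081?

From June 1, 2069 to June 1, 2081: 12 years, of which 3 contain a Feb 29 — 9×365 + 3×366 = 4383 days.
June 2081: 30 − 1 = 29 days remain.
Then July (31): 31 days.
August 1–13, 2081: 13 days.
Residual: 73 days.
Total: 4456 days.
4456 mod 7 = 4, so 4 days after Saturday is Wednesday.

Wednesday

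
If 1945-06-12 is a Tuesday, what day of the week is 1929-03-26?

Tuesday

Count forward from the earlier date (March 26, 1929) to the later (June 12, 1945):
Day-of-year of March 26, 1929: 85.
Day-of-year of June 12, 1945: 163.
1929 has 365 days, so 365 − 85 = 280 days remain in 1929.
Full years 1930–1944: 11 common + 4 leap = 11×365 + 4×366 = 5479 days.
Total: 280 + 5479 + 163 = 5922 days.
5922 is a multiple of 7, so 1929-03-26 falls on the same weekday: Tuesday.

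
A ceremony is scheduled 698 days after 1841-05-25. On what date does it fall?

1843-04-23

Count 698 days after May 25, 1841:
Day-of-year of May 25, 1841: 145.
Day-of-year of April 23, 1843: 113.
1841 has 365 days, so 365 − 145 = 220 days remain in 1841.
Full years: 1842: 365. Sum = 365.
Total: 220 + 365 + 113 = 698 days.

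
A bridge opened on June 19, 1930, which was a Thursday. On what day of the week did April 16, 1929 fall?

Count forward from the earlier date (April 16, 1929) to the later (June 19, 1930):
April 1929: 30 − 16 = 14 days remain.
Then 13 full months totalling 396 days.
June 1–19, 1930: 19 days.
Total: 14 + 396 + 19 = 429 days.
429 mod 7 = 2, so 2 days before Thursday is Tuesday.

Tuesday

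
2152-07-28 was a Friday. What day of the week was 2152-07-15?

Saturday

Count forward from the earlier date (July 15, 2152) to the later (July 28, 2152):
Within July 2152: 28 − 15 = 13 days.
13 mod 7 = 6, so 6 days before Friday is Saturday.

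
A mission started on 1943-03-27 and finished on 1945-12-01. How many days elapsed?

980

March 27, 1943 → March 27, 1944: 366 days (1944 is a leap year).
March 27, 1944 → March 27, 1945: 365 days.
March 1945: 31 − 27 = 4 days remain.
Then April (30), May (31), June (30), July (31), August (31), September (30), October (31), November (30): 30 + 31 + 30 + 31 + 31 + 30 + 31 + 30 = 244 days.
December 1, 1945: 1 day.
Residual: 249 days.
Total: 980 days.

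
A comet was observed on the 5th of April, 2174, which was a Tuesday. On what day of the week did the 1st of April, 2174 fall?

Count forward from the earlier date (April 1, 2174) to the later (April 5, 2174):
Within April 2174: 5 − 1 = 4 days.
4 mod 7 = 4, so 4 days before Tuesday is Friday.

Friday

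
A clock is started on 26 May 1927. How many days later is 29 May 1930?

1099

Day-of-year of May 26, 1927: 146.
Day-of-year of May 29, 1930: 149.
1927 has 365 days, so 365 − 146 = 219 days remain in 1927.
Full years: 1928: 366; 1929: 365. Sum = 731.
Total: 219 + 731 + 149 = 1099 days.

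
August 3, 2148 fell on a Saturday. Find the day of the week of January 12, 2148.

Count forward from the earlier date (January 12, 2148) to the later (August 3, 2148):
January 2148: 31 − 12 = 19 days remain.
Then February 2148 (29), March (31), April (30), May (31), June (30), July (31): 29 + 31 + 30 + 31 + 30 + 31 = 182 days.
August 1–3, 2148: 3 days.
Total: 19 + 182 + 3 = 204 days.
204 mod 7 = 1, so 1 day before Saturday is Friday.

Friday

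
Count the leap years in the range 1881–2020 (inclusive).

34

Years divisible by 4: 1884, 1888, …, 2020 — 35 in all.
Of these, 1900 is divisible by 100 but not 400, so not leap.
2000 is divisible by 400, so still leap.
Leap years: 35 − 1 = 34.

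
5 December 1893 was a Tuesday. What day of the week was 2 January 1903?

From December 5, 1893 to December 5, 1902: 9 years, of which 1 contains a Feb 29 — 8×365 + 1×366 = 3286 days.
(1900 is not a leap year (divisible by 100 but not 400).)
December 1902: 31 − 5 = 26 days remain.
January 1–2, 1903: 2 days.
Residual: 28 days.
Total: 3314 days.
3314 mod 7 = 3, so 3 days after Tuesday is Friday.

Friday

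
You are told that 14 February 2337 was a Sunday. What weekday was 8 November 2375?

From February 14, 2337 to February 14, 2375: 38 years, of which 9 contain a Feb 29 — 29×365 + 9×366 = 13879 days.
February 2375: 28 − 14 = 14 days remain (2375 is not a leap year, so February has 28 days).
Then March (31), April (30), May (31), June (30), July (31), August (31), September (30), October (31): 31 + 30 + 31 + 30 + 31 + 31 + 30 + 31 = 245 days.
November 1–8, 2375: 8 days.
Residual: 267 days.
Total: 14146 days.
14146 mod 7 = 6, so 6 days after Sunday is Saturday.

Saturday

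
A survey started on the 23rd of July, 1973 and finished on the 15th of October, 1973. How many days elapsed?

July 1973: 31 − 23 = 8 days remain.
Then August (31), September (30): 31 + 30 = 61 days.
October 1–15, 1973: 15 days.
Total: 8 + 61 + 15 = 84 days.

84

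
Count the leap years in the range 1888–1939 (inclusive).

Years divisible by 4: 1888, 1892, …, 1936 — 13 in all.
Of these, 1900 is divisible by 100 but not 400, so not leap.
Leap years: 13 − 1 = 12.

12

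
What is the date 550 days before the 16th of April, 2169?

the 14th of October, 2167

Count 550 days before April 16, 2169:
October 2167: 31 − 14 = 17 days remain.
Then 17 full months totalling 517 days.
April 1–16, 2169: 16 days.
Total: 17 + 517 + 16 = 550 days.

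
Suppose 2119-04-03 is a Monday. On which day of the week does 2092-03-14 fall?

Count forward from the earlier date (March 14, 2092) to the later (April 3, 2119):
Day-of-year of March 14, 2092: 74.
Day-of-year of April 3, 2119: 93.
2092 has 366 days, so 366 − 74 = 292 days remain in 2092.
Full years 2093–2118: 21 common + 5 leap = 21×365 + 5×366 = 9495 days.
Total: 292 + 9495 + 93 = 9880 days.
9880 mod 7 = 3, so 3 days before Monday is Friday.

Friday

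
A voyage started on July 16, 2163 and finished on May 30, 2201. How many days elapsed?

From July 16, 2163 to July 16, 2200: 37 years, of which 9 contain a Feb 29 — 28×365 + 9×366 = 13514 days.
(2200 is not a leap year (divisible by 100 but not 400).)
July 2200: 31 − 16 = 15 days remain.
Then 9 full months totalling 273 days.
May 1–30, 2201: 30 days.
Residual: 318 days.
Total: 13832 days.

13832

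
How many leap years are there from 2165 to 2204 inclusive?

Years divisible by 4 in [2165, 2204]: 2168, 2172, 2176, 2180, 2184, 2188, 2192, 2196, 2200, 2204.
Of these, 2200 is divisible by 100 but not 400, so not leap.
Leap years: 10 − 1 = 9.

9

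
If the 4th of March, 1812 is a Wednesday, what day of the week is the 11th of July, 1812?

Saturday

March 1812: 31 − 4 = 27 days remain.
Then April (30), May (31), June (30): 30 + 31 + 30 = 91 days.
July 1–11, 1812: 11 days.
Total: 27 + 91 + 11 = 129 days.
129 mod 7 = 3, so 3 days after Wednesday is Saturday.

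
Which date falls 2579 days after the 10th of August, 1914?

the 1st of September, 1921

Count 2579 days after August 10, 1914:
From August 10, 1914 to August 10, 1921: 7 years, of which 2 contain a Feb 29 — 5×365 + 2×366 = 2557 days.
August 1921: 31 − 10 = 21 days remain.
September 1, 1921: 1 day.
Residual: 22 days.
Total: 2579 days.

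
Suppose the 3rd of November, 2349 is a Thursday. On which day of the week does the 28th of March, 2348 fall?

Sunday

Count forward from the earlier date (March 28, 2348) to the later (November 3, 2349):
March 28, 2348 → March 28, 2349: 365 days.
March 2349: 31 − 28 = 3 days remain.
Then April (30), May (31), June (30), July (31), August (31), September (30), October (31): 30 + 31 + 30 + 31 + 31 + 30 + 31 = 214 days.
November 1–3, 2349: 3 days.
Residual: 220 days.
Total: 585 days.
585 mod 7 = 4, so 4 days before Thursday is Sunday.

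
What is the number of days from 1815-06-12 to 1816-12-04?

541

June 1815: 30 − 12 = 18 days remain.
Then 17 full months totalling 519 days.
December 1–4, 1816: 4 days.
Total: 18 + 519 + 4 = 541 days.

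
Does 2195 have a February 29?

2195 is not a leap year.

No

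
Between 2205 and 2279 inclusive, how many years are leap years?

Years divisible by 4: 2208, 2212, …, 2276 — 18 in all.
No century exceptions apply. Count: 18.

18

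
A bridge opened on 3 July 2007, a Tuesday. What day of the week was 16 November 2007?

Friday

July 2007: 31 − 3 = 28 days remain.
Then August (31), September (30), October (31): 31 + 30 + 31 = 92 days.
November 1–16, 2007: 16 days.
Total: 28 + 92 + 16 = 136 days.
136 mod 7 = 3, so 3 days after Tuesday is Friday.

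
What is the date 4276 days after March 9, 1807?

November 22, 1818

Count 4276 days after March 9, 1807:
From March 9, 1807 to March 9, 1818: 11 years, of which 3 contain a Feb 29 — 8×365 + 3×366 = 4018 days.
March 1818: 31 − 9 = 22 days remain.
Then April (30), May (31), June (30), July (31), August (31), September (30), October (31): 30 + 31 + 30 + 31 + 31 + 30 + 31 = 214 days.
November 1–22, 1818: 22 days.
Residual: 258 days.
Total: 4276 days.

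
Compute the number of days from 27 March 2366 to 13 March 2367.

351

Day-of-year of March 27, 2366: 86.
Day-of-year of March 13, 2367: 72.
2366 has 365 days, so 365 − 86 = 279 days remain in 2366.
Total: 279 + 72 = 351 days.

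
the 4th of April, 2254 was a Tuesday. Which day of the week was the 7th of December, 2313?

Sunday

From April 4, 2254 to April 4, 2313: 59 years, of which 14 contain a Feb 29 — 45×365 + 14×366 = 21549 days.
(2300 is not a leap year (divisible by 100 but not 400).)
April 2313: 30 − 4 = 26 days remain.
Then May (31), June (30), July (31), August (31), September (30), October (31), November (30): 31 + 30 + 31 + 31 + 30 + 31 + 30 = 214 days.
December 1–7, 2313: 7 days.
Residual: 247 days.
Total: 21796 days.
21796 mod 7 = 5, so 5 days after Tuesday is Sunday.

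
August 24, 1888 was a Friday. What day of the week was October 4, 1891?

Sunday

Day-of-year of August 24, 1888: 237.
Day-of-year of October 4, 1891: 277.
1888 has 366 days, so 366 − 237 = 129 days remain in 1888.
Full years: 1889: 365; 1890: 365. Sum = 730.
Total: 129 + 730 + 277 = 1136 days.
1136 mod 7 = 2, so 2 days after Friday is Sunday.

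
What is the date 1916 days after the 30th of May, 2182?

the 28th of August, 2187

Count 1916 days after May 30, 2182:
May 30, 2182 → May 30, 2183: 365 days.
May 30, 2183 → May 30, 2184: 366 days (2184 is a leap year).
May 30, 2184 → May 30, 2185: 365 days.
May 30, 2185 → May 30, 2186: 365 days.
May 30, 2186 → May 30, 2187: 365 days.
May 2187: 31 − 30 = 1 day remains.
Then June (30), July (31): 30 + 31 = 61 days.
August 1–28, 2187: 28 days.
Residual: 90 days.
Total: 1916 days.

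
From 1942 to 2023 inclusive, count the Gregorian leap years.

20

Years divisible by 4: 1944, 1948, …, 2020 — 20 in all.
2000 is divisible by 400, so still leap.
No century exceptions apply. Count: 20.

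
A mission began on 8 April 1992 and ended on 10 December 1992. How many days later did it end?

April 1992: 30 − 8 = 22 days remain.
Then May (31), June (30), July (31), August (31), September (30), October (31), November (30): 31 + 30 + 31 + 31 + 30 + 31 + 30 = 214 days.
December 1–10, 1992: 10 days.
Total: 22 + 214 + 10 = 246 days.

246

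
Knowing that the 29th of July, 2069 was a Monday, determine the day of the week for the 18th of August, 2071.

Tuesday

Day-of-year of July 29, 2069: 210.
Day-of-year of August 18, 2071: 230.
2069 has 365 days, so 365 − 210 = 155 days remain in 2069.
Full years: 2070: 365. Sum = 365.
Total: 155 + 365 + 230 = 750 days.
750 mod 7 = 1, so 1 day after Monday is Tuesday.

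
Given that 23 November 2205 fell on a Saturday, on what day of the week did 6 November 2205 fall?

Count forward from the earlier date (November 6, 2205) to the later (November 23, 2205):
Within November 2205: 23 − 6 = 17 days.
17 mod 7 = 3, so 3 days before Saturday is Wednesday.

Wednesday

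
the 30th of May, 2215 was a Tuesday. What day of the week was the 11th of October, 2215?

May 2215: 31 − 30 = 1 day remains.
Then June (30), July (31), August (31), September (30): 30 + 31 + 31 + 30 = 122 days.
October 1–11, 2215: 11 days.
Total: 1 + 122 + 11 = 134 days.
134 mod 7 = 1, so 1 day after Tuesday is Wednesday.

Wednesday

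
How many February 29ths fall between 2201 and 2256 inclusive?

14

Years divisible by 4: 2204, 2208, …, 2256 — 14 in all.
No century exceptions apply. Count: 14.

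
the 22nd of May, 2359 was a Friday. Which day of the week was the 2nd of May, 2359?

Saturday

Count forward from the earlier date (May 2, 2359) to the later (May 22, 2359):
Within May 2359: 22 − 2 = 20 days.
20 mod 7 = 6, so 6 days before Friday is Saturday.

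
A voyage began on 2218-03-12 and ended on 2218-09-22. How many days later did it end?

March 2218: 31 − 12 = 19 days remain.
Then April (30), May (31), June (30), July (31), August (31): 30 + 31 + 30 + 31 + 31 = 153 days.
September 1–22, 2218: 22 days.
Total: 19 + 153 + 22 = 194 days.

194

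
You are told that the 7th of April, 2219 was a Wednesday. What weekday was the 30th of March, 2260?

Friday

Day-of-year of April 7, 2219: 97.
Day-of-year of March 30, 2260: 90.
2219 has 365 days, so 365 − 97 = 268 days remain in 2219.
Full years 2220–2259: 30 common + 10 leap = 30×365 + 10×366 = 14610 days.
Total: 268 + 14610 + 90 = 14968 days.
14968 mod 7 = 2, so 2 days after Wednesday is Friday.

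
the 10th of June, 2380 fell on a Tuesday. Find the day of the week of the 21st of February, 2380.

Count forward from the earlier date (February 21, 2380) to the later (June 10, 2380):
February 2380: 29 − 21 = 8 days remain (2380 is a leap year, so February has 29 days).
Then March (31), April (30), May (31): 31 + 30 + 31 = 92 days.
June 1–10, 2380: 10 days.
Total: 8 + 92 + 10 = 110 days.
110 mod 7 = 5, so 5 days before Tuesday is Thursday.

Thursday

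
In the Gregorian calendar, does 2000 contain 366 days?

Yes

2000 is a leap year (divisible by 400).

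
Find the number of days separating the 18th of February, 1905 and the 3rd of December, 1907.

1018

February 1905: 28 − 18 = 10 days remain (1905 is not a leap year, so February has 28 days).
Then 33 full months totalling 1005 days.
December 1–3, 1907: 3 days.
Total: 10 + 1005 + 3 = 1018 days.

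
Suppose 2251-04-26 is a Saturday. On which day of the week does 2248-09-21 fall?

Count forward from the earlier date (September 21, 2248) to the later (April 26, 2251):
September 21, 2248 → September 21, 2249: 365 days.
September 21, 2249 → September 21, 2250: 365 days.
September 2250: 30 − 21 = 9 days remain.
Then October (31), November (30), December (31), January (31), February 2251 (28), March (31): 31 + 30 + 31 + 31 + 28 + 31 = 182 days.
April 1–26, 2251: 26 days.
Residual: 217 days.
Total: 947 days.
947 mod 7 = 2, so 2 days before Saturday is Thursday.

Thursday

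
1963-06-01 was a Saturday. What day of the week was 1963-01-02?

Count forward from the earlier date (January 2, 1963) to the later (June 1, 1963):
January 1963: 31 − 2 = 29 days remain.
Then February 1963 (28), March (31), April (30), May (31): 28 + 31 + 30 + 31 = 120 days.
June 1, 1963: 1 day.
Total: 29 + 120 + 1 = 150 days.
150 mod 7 = 3, so 3 days before Saturday is Wednesday.

Wednesday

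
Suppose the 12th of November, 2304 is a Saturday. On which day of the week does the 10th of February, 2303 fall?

Count forward from the earlier date (February 10, 2303) to the later (November 12, 2304):
February 2303: 28 − 10 = 18 days remain (2303 is not a leap year, so February has 28 days).
Then 20 full months totalling 611 days.
November 1–12, 2304: 12 days.
Total: 18 + 611 + 12 = 641 days.
641 mod 7 = 4, so 4 days before Saturday is Tuesday.

Tuesday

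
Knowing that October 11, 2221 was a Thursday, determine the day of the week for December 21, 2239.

From October 11, 2221 to October 11, 2239: 18 years, of which 4 contain a Feb 29 — 14×365 + 4×366 = 6574 days.
October 2239: 31 − 11 = 20 days remain.
Then November (30): 30 days.
December 1–21, 2239: 21 days.
Residual: 71 days.
Total: 6645 days.
6645 mod 7 = 2, so 2 days after Thursday is Saturday.

Saturday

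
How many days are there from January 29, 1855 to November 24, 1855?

299

January 1855: 31 − 29 = 2 days remain.
Then 9 full months totalling 273 days.
November 1–24, 1855: 24 days.
Total: 2 + 273 + 24 = 299 days.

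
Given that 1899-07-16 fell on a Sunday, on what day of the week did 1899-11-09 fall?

July 1899: 31 − 16 = 15 days remain.
Then August (31), September (30), October (31): 31 + 30 + 31 = 92 days.
November 1–9, 1899: 9 days.
Total: 15 + 92 + 9 = 116 days.
116 mod 7 = 4, so 4 days after Sunday is Thursday.

Thursday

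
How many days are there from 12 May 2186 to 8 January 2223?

From May 12, 2186 to May 12, 2222: 36 years, of which 8 contain a Feb 29 — 28×365 + 8×366 = 13148 days.
(2200 is not a leap year (divisible by 100 but not 400).)
May 2222: 31 − 12 = 19 days remain.
Then June (30), July (31), August (31), September (30), October (31), November (30), December (31): 30 + 31 + 31 + 30 + 31 + 30 + 31 = 214 days.
January 1–8, 2223: 8 days.
Residual: 241 days.
Total: 13389 days.

13389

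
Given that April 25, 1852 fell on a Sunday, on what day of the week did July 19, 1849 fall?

Count forward from the earlier date (July 19, 1849) to the later (April 25, 1852):
July 19, 1849 → July 19, 1850: 365 days.
July 19, 1850 → July 19, 1851: 365 days.
July 1851: 31 − 19 = 12 days remain.
Then August (31), September (30), October (31), November (30), December (31), January (31), February 1852 (29), March (31): 31 + 30 + 31 + 30 + 31 + 31 + 29 + 31 = 244 days.
April 1–25, 1852: 25 days.
Residual: 281 days.
Total: 1011 days.
1011 mod 7 = 3, so 3 days before Sunday is Thursday.

Thursday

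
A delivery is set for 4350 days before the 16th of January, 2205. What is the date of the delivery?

the 17th of February, 2193

Count 4350 days before January 16, 2205:
Day-of-year of February 17, 2193: 48.
Day-of-year of January 16, 2205: 16.
2193 has 365 days, so 365 − 48 = 317 days remain in 2193.
Full years 2194–2204: 9 common + 2 leap = 9×365 + 2×366 = 4017 days.
Total: 317 + 4017 + 16 = 4350 days.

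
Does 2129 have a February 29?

No

2129 is not a leap year.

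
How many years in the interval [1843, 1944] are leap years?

Years divisible by 4: 1844, 1848, …, 1944 — 26 in all.
Of these, 1900 is divisible by 100 but not 400, so not leap.
Leap years: 26 − 1 = 25.

25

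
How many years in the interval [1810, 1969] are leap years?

Years divisible by 4: 1812, 1816, …, 1968 — 40 in all.
Of these, 1900 is divisible by 100 but not 400, so not leap.
Leap years: 40 − 1 = 39.

39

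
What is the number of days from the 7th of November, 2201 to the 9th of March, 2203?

487

November 7, 2201 → November 7, 2202: 365 days.
November 2202: 30 − 7 = 23 days remain.
Then December (31), January (31), February 2203 (28): 31 + 31 + 28 = 90 days.
March 1–9, 2203: 9 days.
Residual: 122 days.
Total: 487 days.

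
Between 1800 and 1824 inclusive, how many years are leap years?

6

Years divisible by 4 in [1800, 1824]: 1800, 1804, 1808, 1812, 1816, 1820, 1824.
Of these, 1800 is divisible by 100 but not 400, so not leap.
Leap years: 7 − 1 = 6.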